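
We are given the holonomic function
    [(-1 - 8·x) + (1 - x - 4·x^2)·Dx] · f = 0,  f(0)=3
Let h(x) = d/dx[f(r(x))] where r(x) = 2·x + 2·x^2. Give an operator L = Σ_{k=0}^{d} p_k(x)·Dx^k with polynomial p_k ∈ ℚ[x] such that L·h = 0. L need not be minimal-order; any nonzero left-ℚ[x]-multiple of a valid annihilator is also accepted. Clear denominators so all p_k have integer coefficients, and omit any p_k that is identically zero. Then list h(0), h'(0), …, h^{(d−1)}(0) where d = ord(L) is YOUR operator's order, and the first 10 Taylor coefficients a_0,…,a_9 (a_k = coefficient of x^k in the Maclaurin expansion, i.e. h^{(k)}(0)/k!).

f: a_k = 3, 3, 15, 27, 87, 195, 543, 1323, 3495, 8787, …
Change of var in L_f (x↦r) gives L₀.
h₀' ⇒ L via d/dx closure of L₀.
L = (22 + 204·x + 1260·x^2 + 4672·x^3 + 8736·x^4 + 7680·x^5 + 2560·x^6) + (-1 - 16·x + 6·x^2 + 420·x^3 + 1520·x^4 + 2400·x^5 + 1792·x^6 + 512·x^7)·Dx  (order 1).
h: a_k = 6, 132, 1008, 8400, 62280, 447120, 3120768, 21321600, 143452512, 953106240, …
ICs: h(0) = 6.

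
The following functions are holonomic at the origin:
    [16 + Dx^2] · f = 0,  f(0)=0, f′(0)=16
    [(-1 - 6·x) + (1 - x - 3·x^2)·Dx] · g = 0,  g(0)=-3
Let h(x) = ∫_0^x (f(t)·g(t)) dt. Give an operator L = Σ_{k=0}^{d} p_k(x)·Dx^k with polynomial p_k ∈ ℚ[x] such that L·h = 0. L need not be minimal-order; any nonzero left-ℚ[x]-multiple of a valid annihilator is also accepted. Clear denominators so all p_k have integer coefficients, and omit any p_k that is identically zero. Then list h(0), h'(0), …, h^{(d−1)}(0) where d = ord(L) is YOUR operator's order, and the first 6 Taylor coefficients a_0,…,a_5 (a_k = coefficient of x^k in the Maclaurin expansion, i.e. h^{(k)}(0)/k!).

L = (-10 + 16·x + 48·x^2)·Dx + (2 + 12·x)·Dx^2 + (-1 + x + 3·x^2)·Dx^3  (order 3).
h: a_k = 0, 0, -24, -16, -16, -208/5, …
ICs: h(0) = 0, h′(0) = 0, h′′(0) = -48.

f: a_k = 0, 16, 0, -128/3, 0, 512/15, …
g: a_k = -3, -3, -12, -21, -57, -120, …
h₀=f·g: eliminate ⇒ L₀, order ≤ 2·1.
h=∫₀ˣh₀: take L = L₀·Dx.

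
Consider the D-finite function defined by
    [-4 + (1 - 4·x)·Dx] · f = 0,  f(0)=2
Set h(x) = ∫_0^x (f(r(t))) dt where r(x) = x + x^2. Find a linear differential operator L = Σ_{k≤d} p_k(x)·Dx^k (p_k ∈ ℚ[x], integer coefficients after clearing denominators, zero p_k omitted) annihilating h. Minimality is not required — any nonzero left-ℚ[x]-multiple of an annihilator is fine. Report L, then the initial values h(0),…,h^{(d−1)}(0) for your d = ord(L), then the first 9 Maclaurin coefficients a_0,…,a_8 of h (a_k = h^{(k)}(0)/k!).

L = (4 + 8·x)·Dx + (-1 + 4·x + 4·x^2)·Dx^2  (order 2).
h: a_k = 0, 2, 4, 40/3, 48, 928/5, 2240/3, 21632/7, 13056, …
ICs: h(0) = 0, h′(0) = 2.

f: a_k = 2, 8, 32, 128, 512, 2048, 8192, 32768, 131072, …
f∘r: x↦r, Dx↦Dx/r' in L_f ⇒ L₀.
Integrate: L := L₀·Dx.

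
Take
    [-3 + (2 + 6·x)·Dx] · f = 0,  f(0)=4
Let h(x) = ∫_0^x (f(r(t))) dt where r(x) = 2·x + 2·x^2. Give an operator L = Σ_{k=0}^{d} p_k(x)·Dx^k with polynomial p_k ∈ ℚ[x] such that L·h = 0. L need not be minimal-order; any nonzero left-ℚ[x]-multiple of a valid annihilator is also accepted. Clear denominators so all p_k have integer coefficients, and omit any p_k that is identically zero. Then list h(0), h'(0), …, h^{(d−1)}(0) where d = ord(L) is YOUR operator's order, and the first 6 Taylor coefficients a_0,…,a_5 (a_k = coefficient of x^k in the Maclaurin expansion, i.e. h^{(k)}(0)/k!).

f: a_k = 4, 6, -9/2, 27/4, -405/32, 1701/64, …
Change of var in L_f (x↦r) gives L₀.
h=∫h₀ ⇒ L = L₀·Dx.
L = (-3 - 6·x)·Dx + (1 + 6·x + 6·x^2)·Dx^2  (order 2).
h: a_k = 0, 4, 6, -2, 9/2, -117/10, …
ICs: h(0) = 0, h′(0) = 4.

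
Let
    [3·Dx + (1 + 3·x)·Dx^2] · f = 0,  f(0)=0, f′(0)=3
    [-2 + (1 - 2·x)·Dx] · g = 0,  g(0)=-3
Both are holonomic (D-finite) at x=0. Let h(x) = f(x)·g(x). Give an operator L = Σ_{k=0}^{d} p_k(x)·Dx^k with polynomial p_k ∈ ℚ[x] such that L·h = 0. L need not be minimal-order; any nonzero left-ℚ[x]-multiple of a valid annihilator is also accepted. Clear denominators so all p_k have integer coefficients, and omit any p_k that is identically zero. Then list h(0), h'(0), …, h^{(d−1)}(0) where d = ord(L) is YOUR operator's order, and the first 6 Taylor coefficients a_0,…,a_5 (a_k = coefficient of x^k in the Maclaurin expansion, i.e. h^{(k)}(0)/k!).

L = 6 + (1 + 18·x)·Dx + (-1 - x + 6·x^2)·Dx^2  (order 2).
h: a_k = 0, -9, -9/2, -36, -45/4, -1683/10, …
ICs: h(0) = 0, h′(0) = -9.

f: a_k = 0, 3, -9/2, 9, -81/4, 243/5, …
g: a_k = -3, -6, -12, -24, -48, -96, …
f·g: L₀ = L_f ⊗_s L_g, ord ≤ 2·1.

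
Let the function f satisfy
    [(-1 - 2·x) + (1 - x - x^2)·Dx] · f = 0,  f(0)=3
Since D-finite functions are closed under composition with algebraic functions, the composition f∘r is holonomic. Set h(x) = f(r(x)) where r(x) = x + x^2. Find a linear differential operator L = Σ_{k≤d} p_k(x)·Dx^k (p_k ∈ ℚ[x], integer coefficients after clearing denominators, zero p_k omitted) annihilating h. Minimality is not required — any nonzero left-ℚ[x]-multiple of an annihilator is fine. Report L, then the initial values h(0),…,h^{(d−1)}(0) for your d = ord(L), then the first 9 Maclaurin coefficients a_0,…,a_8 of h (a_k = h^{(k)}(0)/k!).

f: a_k = 3, 3, 6, 9, 15, 24, 39, 63, 102, …
Change of var in L_f (x↦r) gives L₀.
L = (1 + 4·x + 6·x^2 + 4·x^3) + (-1 + x + 2·x^2 + 2·x^3 + x^4)·Dx  (order 1).
h: a_k = 3, 3, 9, 21, 48, 111, 258, 597, 1383, …
ICs: h(0) = 3.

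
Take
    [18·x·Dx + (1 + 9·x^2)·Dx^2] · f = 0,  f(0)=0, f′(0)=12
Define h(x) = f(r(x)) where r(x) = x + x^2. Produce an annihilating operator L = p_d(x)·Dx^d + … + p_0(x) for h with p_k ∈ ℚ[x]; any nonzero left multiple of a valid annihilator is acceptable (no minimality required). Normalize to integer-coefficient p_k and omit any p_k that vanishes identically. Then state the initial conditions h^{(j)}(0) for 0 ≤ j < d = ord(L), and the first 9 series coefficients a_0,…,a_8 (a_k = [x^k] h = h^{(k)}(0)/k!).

f: a_k = 0, 12, 0, -36, 0, 972/5, 0, -8748/7, 0, …
h₀=f(r): pull back L_f along r ⇒ L₀.
L = (-2 + 18·x + 72·x^2 + 108·x^3 + 54·x^4)·Dx + (1 + 2·x + 9·x^2 + 36·x^3 + 45·x^4 + 18·x^5)·Dx^2  (order 2).
h: a_k = 0, 12, 12, -36, -108, 432/5, 936, 4860/7, -6804, …
ICs: h(0) = 0, h′(0) = 12.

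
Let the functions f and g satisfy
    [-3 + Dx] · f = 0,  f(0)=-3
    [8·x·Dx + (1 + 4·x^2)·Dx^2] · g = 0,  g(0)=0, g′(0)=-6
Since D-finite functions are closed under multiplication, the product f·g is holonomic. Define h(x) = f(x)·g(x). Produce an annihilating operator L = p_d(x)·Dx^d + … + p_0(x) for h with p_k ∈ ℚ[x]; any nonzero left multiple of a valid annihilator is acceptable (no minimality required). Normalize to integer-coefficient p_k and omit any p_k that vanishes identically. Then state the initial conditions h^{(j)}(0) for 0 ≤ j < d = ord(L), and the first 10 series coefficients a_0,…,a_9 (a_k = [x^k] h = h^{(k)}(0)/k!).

L = (9 - 24·x + 36·x^2) + (-6 + 8·x - 24·x^2)·Dx + (1 + 4·x^2)·Dx^2  (order 2).
h: a_k = 0, 18, 54, 57, 9, 207/20, 405/4, 8919/280, -15417/56, -24883/448, …
ICs: h(0) = 0, h′(0) = 18.

f: a_k = -3, -9, -27/2, -27/2, -81/8, -243/40, -243/80, -729/560, -2187/4480, -729/4480, …
g: a_k = 0, -6, 0, 8, 0, -96/5, 0, 384/7, 0, -512/3, …
Sym-product of L_f,L_g gives L₀ (≤ ord 2).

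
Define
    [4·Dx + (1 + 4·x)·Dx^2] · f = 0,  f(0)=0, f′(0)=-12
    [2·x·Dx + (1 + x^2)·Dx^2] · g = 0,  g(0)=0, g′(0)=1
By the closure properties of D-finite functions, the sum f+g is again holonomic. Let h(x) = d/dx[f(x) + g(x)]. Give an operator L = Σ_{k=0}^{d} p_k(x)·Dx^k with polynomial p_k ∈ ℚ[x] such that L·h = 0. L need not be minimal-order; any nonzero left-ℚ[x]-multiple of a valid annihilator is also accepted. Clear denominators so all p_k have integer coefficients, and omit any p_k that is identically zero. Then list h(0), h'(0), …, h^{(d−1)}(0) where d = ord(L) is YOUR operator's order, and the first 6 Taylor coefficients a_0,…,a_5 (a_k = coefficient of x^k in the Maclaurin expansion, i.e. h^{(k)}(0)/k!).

L = (-4 - 48·x + 12·x^2 + 16·x^3) + (-17 - 8·x - 45·x^2 + 24·x^3 + 32·x^4)·Dx + (-2 - 7·x + 4·x^2 + x^3 + 6·x^4 + 8·x^5)·Dx^2  (order 2).
h: a_k = -11, 48, -193, 768, -3071, 12288, …
ICs: h(0) = -11, h′(0) = 48.

f: a_k = 0, -12, 24, -64, 192, -3072/5, …
g: a_k = 0, 1, 0, -1/3, 0, 1/5, …
Weyl lclm of L_f,L_g ⇒ L₀ (ord ≤ 4).
h₀' ⇒ L via d/dx closure of L₀.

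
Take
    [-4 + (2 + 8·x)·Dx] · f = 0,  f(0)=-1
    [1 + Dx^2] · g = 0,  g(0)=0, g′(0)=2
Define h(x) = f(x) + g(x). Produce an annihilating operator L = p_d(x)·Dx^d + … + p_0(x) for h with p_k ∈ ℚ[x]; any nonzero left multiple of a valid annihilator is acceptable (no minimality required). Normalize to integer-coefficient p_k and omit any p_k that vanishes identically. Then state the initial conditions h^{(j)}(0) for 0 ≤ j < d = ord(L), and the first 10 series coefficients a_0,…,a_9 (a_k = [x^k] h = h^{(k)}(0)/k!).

f: a_k = -1, -2, 2, -4, 10, -28, 84, -264, 858, -2860, …
g: a_k = 0, 2, 0, -1/3, 0, 1/60, 0, -1/2520, 0, 1/181440, …
Weyl lclm of L_f,L_g ⇒ L₀ (ord ≤ 3).
L = (-26 - 16·x - 32·x^2) + (-3 - 4·x + 48·x^2 + 64·x^3)·Dx + (-26 - 16·x - 32·x^2)·Dx^2 + (-3 - 4·x + 48·x^2 + 64·x^3)·Dx^3  (order 3).
h: a_k = -1, 0, 2, -13/3, 10, -1679/60, 84, -665281/2520, 858, -518918399/181440, …
ICs: h(0) = -1, h′(0) = 0, h′′(0) = 4.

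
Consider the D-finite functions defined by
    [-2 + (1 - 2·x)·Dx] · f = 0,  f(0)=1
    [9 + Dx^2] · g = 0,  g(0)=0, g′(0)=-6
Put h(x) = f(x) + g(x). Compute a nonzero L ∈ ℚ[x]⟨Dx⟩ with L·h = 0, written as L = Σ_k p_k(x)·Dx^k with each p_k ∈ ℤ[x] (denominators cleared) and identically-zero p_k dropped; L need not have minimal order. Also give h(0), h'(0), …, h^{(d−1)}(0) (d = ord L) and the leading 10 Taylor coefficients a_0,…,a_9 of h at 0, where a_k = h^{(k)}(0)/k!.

f: a_k = 1, 2, 4, 8, 16, 32, 64, 128, 256, 512, …
g: a_k = 0, -6, 0, 9, 0, -81/20, 0, 243/280, 0, -243/2240, …
f+g: L₀ = lclm(L_f,L_g), ord ≤ 1+2.
L = (594 - 648·x + 648·x^2) + (-153 + 630·x - 972·x^2 + 648·x^3)·Dx + (66 - 72·x + 72·x^2)·Dx^2 + (-17 + 70·x - 108·x^2 + 72·x^3)·Dx^3  (order 3).
h: a_k = 1, -4, 4, 17, 16, 559/20, 64, 36083/280, 256, 1146637/2240, …
ICs: h(0) = 1, h′(0) = -4, h′′(0) = 8.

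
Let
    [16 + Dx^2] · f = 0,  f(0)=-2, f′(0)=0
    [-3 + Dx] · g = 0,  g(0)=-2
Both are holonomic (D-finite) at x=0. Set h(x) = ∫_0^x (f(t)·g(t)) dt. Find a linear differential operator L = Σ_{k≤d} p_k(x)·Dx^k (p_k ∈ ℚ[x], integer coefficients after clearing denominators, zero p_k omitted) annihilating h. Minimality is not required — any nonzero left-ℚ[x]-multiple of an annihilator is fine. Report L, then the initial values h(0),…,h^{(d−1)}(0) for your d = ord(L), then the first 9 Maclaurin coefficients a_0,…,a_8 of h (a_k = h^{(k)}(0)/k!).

f: a_k = -2, 0, 16, 0, -64/3, 0, 512/45, 0, -1024/315, …
g: a_k = -2, -6, -9, -9, -27/4, -81/20, -81/40, -243/280, -729/2240, …
f·g: L₀ = L_f ⊗_s L_g, ord ≤ 2·1.
∫: right-multiply L₀ by Dx.
L = 25·Dx - 6·Dx^2 + Dx^3  (order 3).
h: a_k = 0, 4, 6, -14/3, -39/2, -527/30, -79/60, 1679/180, 25481/3360, …
ICs: h(0) = 0, h′(0) = 4, h′′(0) = 12.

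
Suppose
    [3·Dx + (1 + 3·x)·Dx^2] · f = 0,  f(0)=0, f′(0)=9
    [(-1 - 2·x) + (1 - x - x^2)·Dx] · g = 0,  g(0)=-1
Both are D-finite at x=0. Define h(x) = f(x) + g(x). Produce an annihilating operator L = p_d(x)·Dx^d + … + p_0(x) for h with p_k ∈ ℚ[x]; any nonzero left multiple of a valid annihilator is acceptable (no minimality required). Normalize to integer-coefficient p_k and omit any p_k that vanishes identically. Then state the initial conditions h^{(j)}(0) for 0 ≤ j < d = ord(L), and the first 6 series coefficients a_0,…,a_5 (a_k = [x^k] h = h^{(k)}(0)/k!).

f: a_k = 0, 9, -27/2, 27, -243/4, 729/5, …
g: a_k = -1, -1, -2, -3, -5, -8, …
h₀=f+g: left-lcm gives L₀, ord ≤ 3.
L = (-126 - 342·x - 468·x^2 - 180·x^3 - 108·x^4)·Dx + (-156·x - 576·x^2 - 672·x^3 - 378·x^4 - 180·x^5)·Dx^2 + (7 + 35·x + 29·x^2 - 63·x^3 - 99·x^4 - 93·x^5 - 36·x^6)·Dx^3  (order 3).
h: a_k = -1, 8, -31/2, 24, -263/4, 689/5, …
ICs: h(0) = -1, h′(0) = 8, h′′(0) = -31.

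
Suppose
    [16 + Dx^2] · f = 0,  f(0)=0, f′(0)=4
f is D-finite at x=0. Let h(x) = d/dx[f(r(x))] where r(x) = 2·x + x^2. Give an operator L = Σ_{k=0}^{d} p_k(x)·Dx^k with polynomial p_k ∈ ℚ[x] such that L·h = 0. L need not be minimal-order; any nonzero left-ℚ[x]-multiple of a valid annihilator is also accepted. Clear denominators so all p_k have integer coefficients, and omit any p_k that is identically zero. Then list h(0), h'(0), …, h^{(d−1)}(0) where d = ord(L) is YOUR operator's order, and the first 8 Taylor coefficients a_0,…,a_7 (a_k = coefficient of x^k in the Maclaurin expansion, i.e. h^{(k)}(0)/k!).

L = (67 + 256·x + 384·x^2 + 256·x^3 + 64·x^4) + (-3 - 3·x)·Dx + (1 + 2·x + x^2)·Dx^2  (order 2).
h: a_k = 8, 8, -256, -512, 3136/3, 4032, 83968/45, -401408/45, …
ICs: h(0) = 8, h′(0) = 8.

f: a_k = 0, 4, 0, -32/3, 0, 128/15, 0, -1024/315, …
Change of var in L_f (x↦r) gives L₀.
Differentiate: ansatz ord ≤ ord L₀ ⇒ L.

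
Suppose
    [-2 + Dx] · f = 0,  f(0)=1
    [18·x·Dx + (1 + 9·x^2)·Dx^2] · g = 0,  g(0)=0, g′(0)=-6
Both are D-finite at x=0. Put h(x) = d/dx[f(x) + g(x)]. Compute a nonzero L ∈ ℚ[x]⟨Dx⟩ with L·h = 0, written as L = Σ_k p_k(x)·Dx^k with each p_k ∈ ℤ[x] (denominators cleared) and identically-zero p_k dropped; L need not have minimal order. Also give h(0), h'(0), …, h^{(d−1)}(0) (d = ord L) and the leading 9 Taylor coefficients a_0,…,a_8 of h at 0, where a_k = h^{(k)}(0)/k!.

L = (18 - 36·x - 486·x^2 - 324·x^3) + (-11 + 207·x^2 - 162·x^4)·Dx + (1 + 9·x + 18·x^2 + 81·x^3 + 81·x^4)·Dx^2  (order 2).
h: a_k = -4, 4, 58, 8/3, -1454/3, 8/15, 196838/45, 16/315, -12400286/315, …
ICs: h(0) = -4, h′(0) = 4.

f: a_k = 1, 2, 2, 4/3, 2/3, 4/15, 4/45, 8/315, 2/315, …
g: a_k = 0, -6, 0, 18, 0, -486/5, 0, 4374/7, 0, …
L₀ := lclm(L_f,L_g); ord L₀ ≤ 1+2.
Differentiate: ansatz ord ≤ ord L₀ ⇒ L.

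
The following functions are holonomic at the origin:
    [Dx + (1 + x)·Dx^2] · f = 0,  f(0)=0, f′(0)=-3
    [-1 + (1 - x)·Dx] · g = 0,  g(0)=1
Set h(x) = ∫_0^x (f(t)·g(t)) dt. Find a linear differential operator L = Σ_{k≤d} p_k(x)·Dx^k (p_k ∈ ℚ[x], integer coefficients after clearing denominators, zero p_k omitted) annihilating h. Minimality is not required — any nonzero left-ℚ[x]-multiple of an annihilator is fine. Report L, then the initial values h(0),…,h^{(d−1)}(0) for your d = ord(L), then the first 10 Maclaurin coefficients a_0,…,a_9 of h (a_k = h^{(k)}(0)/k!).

L = Dx + (1 + 3·x)·Dx^2 + (-1 + x^2)·Dx^3  (order 3).
h: a_k = 0, 0, -3/2, -1/2, -5/8, -7/20, -47/120, -37/140, -319/1120, -533/2520, …
ICs: h(0) = 0, h′(0) = 0, h′′(0) = -3.

f: a_k = 0, -3, 3/2, -1, 3/4, -3/5, 1/2, -3/7, 3/8, -1/3, …
g: a_k = 1, 1, 1, 1, 1, 1, 1, 1, 1, 1, …
h₀=f·g: eliminate ⇒ L₀, order ≤ 2·1.
Integrate: L := L₀·Dx.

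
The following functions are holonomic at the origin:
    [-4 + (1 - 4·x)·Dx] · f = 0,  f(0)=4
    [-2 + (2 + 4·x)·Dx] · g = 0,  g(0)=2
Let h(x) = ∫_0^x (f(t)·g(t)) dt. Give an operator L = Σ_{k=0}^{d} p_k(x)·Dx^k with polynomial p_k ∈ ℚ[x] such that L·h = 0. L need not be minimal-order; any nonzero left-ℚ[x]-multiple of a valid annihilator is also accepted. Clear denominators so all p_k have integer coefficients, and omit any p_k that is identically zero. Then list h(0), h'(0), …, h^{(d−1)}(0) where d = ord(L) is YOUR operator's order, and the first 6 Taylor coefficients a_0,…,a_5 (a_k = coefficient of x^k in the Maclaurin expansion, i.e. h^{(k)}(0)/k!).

f: a_k = 4, 16, 64, 256, 1024, 4096, …
g: a_k = 2, 2, -1, 1, -5/4, 7/4, …
Product ⇒ symmetric product L₀, ord ≤ 1.
h=∫₀ˣh₀: take L = L₀·Dx.
L = (5 + 4·x)·Dx + (-1 + 2·x + 8·x^2)·Dx^2  (order 2).
h: a_k = 0, 8, 20, 52, 157, 2507/5, …
ICs: h(0) = 0, h′(0) = 8.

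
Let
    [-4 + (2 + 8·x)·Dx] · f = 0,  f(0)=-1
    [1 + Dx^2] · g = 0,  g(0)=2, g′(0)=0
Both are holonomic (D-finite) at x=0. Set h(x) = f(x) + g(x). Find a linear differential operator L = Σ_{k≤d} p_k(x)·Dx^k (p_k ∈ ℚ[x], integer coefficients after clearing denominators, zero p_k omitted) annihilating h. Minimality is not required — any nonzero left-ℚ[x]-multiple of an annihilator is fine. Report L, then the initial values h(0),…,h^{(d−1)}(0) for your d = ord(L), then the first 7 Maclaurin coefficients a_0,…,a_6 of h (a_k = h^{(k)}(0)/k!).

f: a_k = -1, -2, 2, -4, 10, -28, 84, …
g: a_k = 2, 0, -1, 0, 1/12, 0, -1/360, …
Weyl lclm of L_f,L_g ⇒ L₀ (ord ≤ 3).
L = (-26 - 16·x - 32·x^2) + (-3 - 4·x + 48·x^2 + 64·x^3)·Dx + (-26 - 16·x - 32·x^2)·Dx^2 + (-3 - 4·x + 48·x^2 + 64·x^3)·Dx^3  (order 3).
h: a_k = 1, -2, 1, -4, 121/12, -28, 30239/360, …
ICs: h(0) = 1, h′(0) = -2, h′′(0) = 2.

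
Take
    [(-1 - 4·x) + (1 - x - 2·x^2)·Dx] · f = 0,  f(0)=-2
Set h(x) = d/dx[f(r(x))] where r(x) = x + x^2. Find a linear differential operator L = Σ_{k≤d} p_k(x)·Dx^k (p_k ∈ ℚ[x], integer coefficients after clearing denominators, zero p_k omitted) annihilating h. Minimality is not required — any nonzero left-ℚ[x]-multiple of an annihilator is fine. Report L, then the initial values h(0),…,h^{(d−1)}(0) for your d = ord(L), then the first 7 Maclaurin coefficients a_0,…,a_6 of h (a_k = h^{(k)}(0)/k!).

f: a_k = -2, -2, -6, -10, -22, -42, -86, …
Change of var in L_f (x↦r) gives L₀.
h₀' ⇒ L via d/dx closure of L₀.
L = (8 + 10·x + 30·x^2 + 40·x^3 + 20·x^4) + (-1 - x + 5·x^2 + 10·x^3 + 10·x^4 + 4·x^5)·Dx  (order 1).
h: a_k = -2, -16, -66, -232, -800, -2628, -8358, …
ICs: h(0) = -2.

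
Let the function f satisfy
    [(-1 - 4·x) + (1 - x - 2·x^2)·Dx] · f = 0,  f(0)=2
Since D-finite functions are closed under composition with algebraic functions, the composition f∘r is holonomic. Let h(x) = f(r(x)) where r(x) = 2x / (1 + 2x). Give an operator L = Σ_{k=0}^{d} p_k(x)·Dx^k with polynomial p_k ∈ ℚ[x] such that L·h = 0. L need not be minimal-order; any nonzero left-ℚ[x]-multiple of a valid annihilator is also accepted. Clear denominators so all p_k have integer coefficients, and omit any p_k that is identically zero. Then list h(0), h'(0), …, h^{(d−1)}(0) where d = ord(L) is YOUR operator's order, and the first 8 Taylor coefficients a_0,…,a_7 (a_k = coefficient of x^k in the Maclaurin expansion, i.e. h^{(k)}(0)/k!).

L = (2 + 20·x) + (-1 - 4·x + 4·x^2 + 16·x^3)·Dx  (order 1).
h: a_k = 2, 4, 16, 0, 128, -256, 1536, -5120, …
ICs: h(0) = 2.

f: a_k = 2, 2, 6, 10, 22, 42, 86, 170, …
h₀=f(r): pull back L_f along r ⇒ L₀.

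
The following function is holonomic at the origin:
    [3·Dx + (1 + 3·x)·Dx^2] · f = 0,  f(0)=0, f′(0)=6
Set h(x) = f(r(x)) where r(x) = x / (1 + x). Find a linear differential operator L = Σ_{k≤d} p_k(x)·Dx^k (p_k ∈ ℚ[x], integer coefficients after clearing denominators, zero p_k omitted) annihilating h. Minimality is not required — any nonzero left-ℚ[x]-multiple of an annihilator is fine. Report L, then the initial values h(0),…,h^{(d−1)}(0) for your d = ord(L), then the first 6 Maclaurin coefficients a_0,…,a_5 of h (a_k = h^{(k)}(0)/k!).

L = (5 + 8·x)·Dx + (1 + 5·x + 4·x^2)·Dx^2  (order 2).
h: a_k = 0, 6, -15, 42, -255/2, 2046/5, …
ICs: h(0) = 0, h′(0) = 6.

f: a_k = 0, 6, -9, 18, -81/2, 486/5, …
Change of var in L_f (x↦r) gives L₀.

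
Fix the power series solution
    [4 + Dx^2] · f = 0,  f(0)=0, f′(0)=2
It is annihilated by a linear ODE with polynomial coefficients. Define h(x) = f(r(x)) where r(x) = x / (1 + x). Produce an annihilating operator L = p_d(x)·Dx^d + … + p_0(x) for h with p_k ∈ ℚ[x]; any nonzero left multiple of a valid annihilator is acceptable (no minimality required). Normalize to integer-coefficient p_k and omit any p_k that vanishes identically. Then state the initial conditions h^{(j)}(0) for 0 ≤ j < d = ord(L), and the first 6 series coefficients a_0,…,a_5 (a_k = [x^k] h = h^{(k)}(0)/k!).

L = 4 + (2 + 6·x + 6·x^2 + 2·x^3)·Dx + (1 + 4·x + 6·x^2 + 4·x^3 + x^4)·Dx^2  (order 2).
h: a_k = 0, 2, -2, 2/3, 2, -86/15, …
ICs: h(0) = 0, h′(0) = 2.

f: a_k = 0, 2, 0, -4/3, 0, 4/15, …
Substitute x→r, Dx→(1/r')Dx; clear ⇒ L₀.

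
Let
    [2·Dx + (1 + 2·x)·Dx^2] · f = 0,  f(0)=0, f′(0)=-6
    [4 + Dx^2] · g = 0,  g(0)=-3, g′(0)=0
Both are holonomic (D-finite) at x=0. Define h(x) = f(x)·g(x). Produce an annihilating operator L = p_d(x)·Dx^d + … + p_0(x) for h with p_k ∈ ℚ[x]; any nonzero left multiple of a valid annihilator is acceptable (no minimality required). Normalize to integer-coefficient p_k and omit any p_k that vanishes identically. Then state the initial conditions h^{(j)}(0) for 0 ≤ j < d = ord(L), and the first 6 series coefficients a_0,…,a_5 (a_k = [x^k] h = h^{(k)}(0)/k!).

L = (-48 + 192·x + 1216·x^2 + 2048·x^3 + 1024·x^4) + (32 + 320·x + 768·x^2 + 512·x^3)·Dx + (160·x + 672·x^2 + 1024·x^3 + 512·x^4)·Dx^2 + (8 + 80·x + 192·x^2 + 128·x^3)·Dx^3 + (3 + 28·x + 92·x^2 + 128·x^3 + 64·x^4)·Dx^4  (order 4).
h: a_k = 0, 18, -18, -12, 0, 108/5, …
ICs: h(0) = 0, h′(0) = 18, h′′(0) = -36, h′′′(0) = -72.

f: a_k = 0, -6, 6, -8, 12, -96/5, …
g: a_k = -3, 0, 6, 0, -2, 0, …
Sym-product of L_f,L_g gives L₀ (≤ ord 4).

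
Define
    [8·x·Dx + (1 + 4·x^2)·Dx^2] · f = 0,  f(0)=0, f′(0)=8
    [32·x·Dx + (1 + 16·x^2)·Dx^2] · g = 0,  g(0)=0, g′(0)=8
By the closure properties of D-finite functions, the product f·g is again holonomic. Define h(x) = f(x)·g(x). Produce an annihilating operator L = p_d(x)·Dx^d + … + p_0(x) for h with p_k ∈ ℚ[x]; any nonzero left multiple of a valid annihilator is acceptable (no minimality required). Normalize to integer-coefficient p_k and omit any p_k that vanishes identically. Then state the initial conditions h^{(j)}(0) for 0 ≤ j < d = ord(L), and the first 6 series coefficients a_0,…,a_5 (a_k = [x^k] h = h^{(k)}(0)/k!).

f: a_k = 0, 8, 0, -32/3, 0, 128/5, …
g: a_k = 0, 8, 0, -128/3, 0, 2048/5, …
f·g: L₀ = L_f ⊗_s L_g, ord ≤ 2·2.
L = (-1536·x - 51200·x^3 - 262144·x^5 + 655360·x^7 + 6291456·x^9)·Dx + (-80 - 6592·x^2 - 92160·x^4 - 229376·x^6 + 2293760·x^8 + 9437184·x^10)·Dx^2 + (-160·x - 4480·x^3 - 30720·x^5 + 69632·x^7 + 1310720·x^9 + 3145728·x^11)·Dx^3 + (-1 - 40·x^2 - 464·x^4 + 29696·x^8 + 163840·x^10 + 262144·x^12)·Dx^4  (order 4).
h: a_k = 0, 0, 64, 0, -1280/3, 0, …
ICs: h(0) = 0, h′(0) = 0, h′′(0) = 128, h′′′(0) = 0.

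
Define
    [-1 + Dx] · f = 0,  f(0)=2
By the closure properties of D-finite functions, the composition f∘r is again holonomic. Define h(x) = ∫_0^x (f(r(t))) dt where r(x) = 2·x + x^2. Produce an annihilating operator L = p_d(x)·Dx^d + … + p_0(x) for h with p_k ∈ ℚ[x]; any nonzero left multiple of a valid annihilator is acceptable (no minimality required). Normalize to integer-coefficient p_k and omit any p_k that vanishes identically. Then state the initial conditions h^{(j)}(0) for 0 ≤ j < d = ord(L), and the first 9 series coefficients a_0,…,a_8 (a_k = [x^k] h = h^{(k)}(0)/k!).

L = (-2 - 2·x)·Dx + Dx^2  (order 2).
h: a_k = 0, 2, 2, 2, 5/3, 19/15, 13/15, 173/315, 407/1260, …
ICs: h(0) = 0, h′(0) = 2.

f: a_k = 2, 2, 1, 1/3, 1/12, 1/60, 1/360, 1/2520, 1/20160, …
L₀ from L_f via x↦r, Dx↦r'^{-1}Dx.
h=∫₀ˣh₀: take L = L₀·Dx.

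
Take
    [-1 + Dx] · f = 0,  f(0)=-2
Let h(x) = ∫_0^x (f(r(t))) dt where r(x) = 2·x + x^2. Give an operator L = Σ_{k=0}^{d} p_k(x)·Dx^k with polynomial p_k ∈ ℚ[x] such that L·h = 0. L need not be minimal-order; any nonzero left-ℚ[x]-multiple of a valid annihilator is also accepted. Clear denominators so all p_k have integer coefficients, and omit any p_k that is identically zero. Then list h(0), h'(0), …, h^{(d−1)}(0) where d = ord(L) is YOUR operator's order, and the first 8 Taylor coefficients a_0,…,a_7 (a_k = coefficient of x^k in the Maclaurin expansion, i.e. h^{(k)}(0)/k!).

f: a_k = -2, -2, -1, -1/3, -1/12, -1/60, -1/360, -1/2520, …
Substitute x→r, Dx→(1/r')Dx; clear ⇒ L₀.
h=∫h₀ ⇒ L = L₀·Dx.
L = (-2 - 2·x)·Dx + Dx^2  (order 2).
h: a_k = 0, -2, -2, -2, -5/3, -19/15, -13/15, -173/315, …
ICs: h(0) = 0, h′(0) = -2.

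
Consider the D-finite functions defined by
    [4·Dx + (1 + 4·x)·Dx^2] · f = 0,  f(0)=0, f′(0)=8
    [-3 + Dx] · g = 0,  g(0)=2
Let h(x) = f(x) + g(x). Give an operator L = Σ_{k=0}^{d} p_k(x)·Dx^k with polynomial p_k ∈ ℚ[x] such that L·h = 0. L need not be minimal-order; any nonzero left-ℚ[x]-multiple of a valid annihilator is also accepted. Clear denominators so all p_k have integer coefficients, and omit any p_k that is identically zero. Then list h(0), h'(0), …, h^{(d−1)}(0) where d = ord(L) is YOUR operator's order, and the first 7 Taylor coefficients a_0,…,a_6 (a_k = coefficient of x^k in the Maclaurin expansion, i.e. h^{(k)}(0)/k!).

f: a_k = 0, 8, -16, 128/3, -128, 2048/5, -4096/3, …
g: a_k = 2, 6, 9, 9, 27/4, 81/20, 81/40, …
f+g: L₀ = lclm(L_f,L_g), ord ≤ 2+1.
L = (-132 - 144·x)·Dx + (23 - 72·x - 144·x^2)·Dx^2 + (7 + 40·x + 48·x^2)·Dx^3  (order 3).
h: a_k = 2, 14, -7, 155/3, -485/4, 8273/20, -163597/120, …
ICs: h(0) = 2, h′(0) = 14, h′′(0) = -14.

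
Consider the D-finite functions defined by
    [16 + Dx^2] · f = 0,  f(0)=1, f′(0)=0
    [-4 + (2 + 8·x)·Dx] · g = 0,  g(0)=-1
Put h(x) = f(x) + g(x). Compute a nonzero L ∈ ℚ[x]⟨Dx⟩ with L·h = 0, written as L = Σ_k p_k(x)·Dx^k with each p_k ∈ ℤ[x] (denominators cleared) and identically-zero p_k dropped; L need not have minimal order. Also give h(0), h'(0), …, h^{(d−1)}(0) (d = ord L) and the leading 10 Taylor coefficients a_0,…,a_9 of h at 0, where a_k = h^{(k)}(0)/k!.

L = (-224 - 1024·x - 2048·x^2) + (48 + 704·x + 3072·x^2 + 4096·x^3)·Dx + (-14 - 64·x - 128·x^2)·Dx^2 + (3 + 44·x + 192·x^2 + 256·x^3)·Dx^3  (order 3).
h: a_k = 0, -2, -6, -4, 62/3, -28, 3524/45, -264, 270782/315, -2860, …
ICs: h(0) = 0, h′(0) = -2, h′′(0) = -12.

f: a_k = 1, 0, -8, 0, 32/3, 0, -256/45, 0, 512/315, 0, …
g: a_k = -1, -2, 2, -4, 10, -28, 84, -264, 858, -2860, …
f+g: L₀ = lclm(L_f,L_g), ord ≤ 2+1.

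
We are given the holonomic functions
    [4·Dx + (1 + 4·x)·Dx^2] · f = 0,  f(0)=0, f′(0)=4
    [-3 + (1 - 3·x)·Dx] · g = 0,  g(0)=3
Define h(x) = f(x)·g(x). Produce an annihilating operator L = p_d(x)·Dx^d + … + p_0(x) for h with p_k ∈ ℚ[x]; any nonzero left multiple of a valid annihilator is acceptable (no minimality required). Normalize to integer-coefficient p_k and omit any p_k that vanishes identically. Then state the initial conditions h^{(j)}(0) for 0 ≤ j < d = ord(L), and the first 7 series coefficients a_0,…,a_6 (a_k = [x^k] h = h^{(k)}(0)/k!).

L = 12 + (2 + 36·x)·Dx + (-1 - x + 12·x^2)·Dx^2  (order 2).
h: a_k = 0, 12, 12, 100, 108, 4692/5, 3836/5, …
ICs: h(0) = 0, h′(0) = 12.

f: a_k = 0, 4, -8, 64/3, -64, 1024/5, -2048/3, …
g: a_k = 3, 9, 27, 81, 243, 729, 2187, …
L₀ := L_f ⊗_s L_g (sym. prod.), ord ≤ 2.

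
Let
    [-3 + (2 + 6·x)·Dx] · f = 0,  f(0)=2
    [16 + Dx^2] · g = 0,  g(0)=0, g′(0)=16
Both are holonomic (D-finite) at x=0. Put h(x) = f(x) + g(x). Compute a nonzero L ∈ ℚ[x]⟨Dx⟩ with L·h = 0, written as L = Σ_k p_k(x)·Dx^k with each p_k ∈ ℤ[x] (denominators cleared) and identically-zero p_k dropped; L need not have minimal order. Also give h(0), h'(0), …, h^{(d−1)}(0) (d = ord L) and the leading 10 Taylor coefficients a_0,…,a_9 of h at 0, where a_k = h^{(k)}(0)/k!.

f: a_k = 2, 3, -9/4, 27/8, -405/64, 1701/128, -15309/512, 72171/1024, -2814669/16384, 14073345/32768, …
g: a_k = 0, 16, 0, -128/3, 0, 512/15, 0, -4096/315, 0, 8192/2835, …
Weyl lclm of L_f,L_g ⇒ L₀ (ord ≤ 3).
L = (-4368 - 18432·x - 27648·x^2) + (1760 + 17568·x + 55296·x^2 + 55296·x^3)·Dx + (-273 - 1152·x - 1728·x^2)·Dx^2 + (110 + 1098·x + 3456·x^2 + 3456·x^3)·Dx^3  (order 3).
h: a_k = 2, 19, -9/4, -943/24, -405/64, 91051/1920, -15309/512, 18539561/322560, -2814669/16384, 40166368531/92897280, …
ICs: h(0) = 2, h′(0) = 19, h′′(0) = -9/2.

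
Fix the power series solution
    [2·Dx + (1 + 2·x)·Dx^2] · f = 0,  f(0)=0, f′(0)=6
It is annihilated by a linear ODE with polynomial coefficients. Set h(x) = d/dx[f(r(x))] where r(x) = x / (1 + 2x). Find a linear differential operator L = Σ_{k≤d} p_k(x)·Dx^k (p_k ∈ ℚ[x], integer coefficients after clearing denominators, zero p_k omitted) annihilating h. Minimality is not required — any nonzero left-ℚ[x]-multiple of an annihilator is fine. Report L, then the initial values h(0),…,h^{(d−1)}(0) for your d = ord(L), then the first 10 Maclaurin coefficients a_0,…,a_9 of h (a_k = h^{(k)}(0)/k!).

f: a_k = 0, 6, -6, 8, -12, 96/5, -32, 384/7, -96, 512/3, …
L₀ from L_f via x↦r, Dx↦r'^{-1}Dx.
Differentiate: ansatz ord ≤ ord L₀ ⇒ L.
L = (6 + 16·x) + (1 + 6·x + 8·x^2)·Dx  (order 1).
h: a_k = 6, -36, 168, -720, 2976, -12096, 48768, -195840, 784896, -3142656, …
ICs: h(0) = 6.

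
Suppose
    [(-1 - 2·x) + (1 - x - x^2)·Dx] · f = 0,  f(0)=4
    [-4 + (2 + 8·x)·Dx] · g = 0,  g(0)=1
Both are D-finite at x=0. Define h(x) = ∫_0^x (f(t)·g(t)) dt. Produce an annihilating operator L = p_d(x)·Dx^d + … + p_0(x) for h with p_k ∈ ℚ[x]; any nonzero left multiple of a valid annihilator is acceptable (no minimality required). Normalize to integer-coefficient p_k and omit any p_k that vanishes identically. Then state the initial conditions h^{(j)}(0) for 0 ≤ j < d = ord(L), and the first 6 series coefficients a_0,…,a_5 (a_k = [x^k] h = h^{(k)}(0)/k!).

L = (3 + 4·x + 6·x^2)·Dx + (-1 - 3·x + 5·x^2 + 4·x^3)·Dx^2  (order 2).
h: a_k = 0, 4, 6, 8/3, 9, 4/5, …
ICs: h(0) = 0, h′(0) = 4.

f: a_k = 4, 4, 8, 12, 20, 32, …
g: a_k = 1, 2, -2, 4, -10, 28, …
Product ⇒ symmetric product L₀, ord ≤ 1.
h=∫h₀ ⇒ L = L₀·Dx.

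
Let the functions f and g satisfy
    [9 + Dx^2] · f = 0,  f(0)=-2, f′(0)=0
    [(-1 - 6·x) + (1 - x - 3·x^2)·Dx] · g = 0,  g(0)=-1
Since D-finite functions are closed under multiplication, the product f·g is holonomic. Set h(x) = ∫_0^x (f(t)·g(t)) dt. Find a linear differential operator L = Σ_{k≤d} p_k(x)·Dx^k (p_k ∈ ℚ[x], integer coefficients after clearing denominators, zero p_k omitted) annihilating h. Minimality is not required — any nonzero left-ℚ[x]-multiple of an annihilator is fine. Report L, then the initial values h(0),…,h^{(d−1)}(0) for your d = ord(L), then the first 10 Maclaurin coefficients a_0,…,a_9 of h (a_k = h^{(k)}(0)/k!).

L = (-3 + 9·x + 27·x^2)·Dx + (2 + 12·x)·Dx^2 + (-1 + x + 3·x^2)·Dx^3  (order 3).
h: a_k = 0, 2, 1, -1/3, 5/4, 7/4, 95/24, 1919/280, 4769/320, 118037/4032, …
ICs: h(0) = 0, h′(0) = 2, h′′(0) = 2.

f: a_k = -2, 0, 9, 0, -27/4, 0, 81/40, 0, -729/2240, 0, …
g: a_k = -1, -1, -4, -7, -19, -40, -97, -217, -508, -1159, …
h₀=f·g: eliminate ⇒ L₀, order ≤ 2·1.
h=∫h₀ ⇒ L = L₀·Dx.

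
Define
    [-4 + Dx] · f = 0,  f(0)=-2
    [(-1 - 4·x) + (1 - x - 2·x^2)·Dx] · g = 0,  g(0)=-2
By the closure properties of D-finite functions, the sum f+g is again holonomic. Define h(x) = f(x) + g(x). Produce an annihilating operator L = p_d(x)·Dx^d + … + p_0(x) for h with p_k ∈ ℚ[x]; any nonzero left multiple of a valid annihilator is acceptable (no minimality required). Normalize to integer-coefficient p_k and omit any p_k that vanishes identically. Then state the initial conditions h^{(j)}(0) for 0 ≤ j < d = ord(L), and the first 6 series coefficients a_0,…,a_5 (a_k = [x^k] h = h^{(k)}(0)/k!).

L = (8 + 192·x^2 + 128·x^3) + (10 - 44·x - 72·x^2 + 64·x^3 + 64·x^4)·Dx + (-3 + 11·x + 6·x^2 - 24·x^3 - 16·x^4)·Dx^2  (order 2).
h: a_k = -4, -10, -22, -94/3, -130/3, -886/15, …
ICs: h(0) = -4, h′(0) = -10.

f: a_k = -2, -8, -16, -64/3, -64/3, -256/15, …
g: a_k = -2, -2, -6, -10, -22, -42, …
Weyl lclm of L_f,L_g ⇒ L₀ (ord ≤ 2).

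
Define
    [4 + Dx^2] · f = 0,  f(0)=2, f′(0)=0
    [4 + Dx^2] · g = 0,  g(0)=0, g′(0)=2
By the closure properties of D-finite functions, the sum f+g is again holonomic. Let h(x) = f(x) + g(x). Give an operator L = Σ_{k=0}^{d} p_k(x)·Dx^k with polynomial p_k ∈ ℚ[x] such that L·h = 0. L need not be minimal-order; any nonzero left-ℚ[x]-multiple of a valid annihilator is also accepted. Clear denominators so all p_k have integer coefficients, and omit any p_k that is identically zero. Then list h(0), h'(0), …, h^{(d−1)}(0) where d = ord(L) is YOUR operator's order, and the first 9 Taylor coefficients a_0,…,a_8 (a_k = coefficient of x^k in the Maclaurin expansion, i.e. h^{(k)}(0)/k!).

f: a_k = 2, 0, -4, 0, 4/3, 0, -8/45, 0, 4/315, …
g: a_k = 0, 2, 0, -4/3, 0, 4/15, 0, -8/315, 0, …
Weyl lclm of L_f,L_g ⇒ L₀ (ord ≤ 4).
L = 4 + Dx^2  (order 2).
h: a_k = 2, 2, -4, -4/3, 4/3, 4/15, -8/45, -8/315, 4/315, …
ICs: h(0) = 2, h′(0) = 2.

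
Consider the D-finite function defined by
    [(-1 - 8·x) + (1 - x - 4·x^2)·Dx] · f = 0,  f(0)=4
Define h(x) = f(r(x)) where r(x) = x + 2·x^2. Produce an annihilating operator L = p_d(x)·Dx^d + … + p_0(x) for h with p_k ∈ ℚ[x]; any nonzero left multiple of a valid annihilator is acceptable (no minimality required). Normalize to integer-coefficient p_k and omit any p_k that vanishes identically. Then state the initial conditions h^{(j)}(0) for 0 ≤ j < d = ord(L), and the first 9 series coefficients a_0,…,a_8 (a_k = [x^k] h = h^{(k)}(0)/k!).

L = (1 + 12·x + 48·x^2 + 64·x^3) + (-1 + x + 6·x^2 + 16·x^3 + 16·x^4)·Dx  (order 1).
h: a_k = 4, 4, 28, 116, 412, 1620, 6396, 24564, 95452, …
ICs: h(0) = 4.

f: a_k = 4, 4, 20, 36, 116, 260, 724, 1764, 4660, …
f∘r: x↦r, Dx↦Dx/r' in L_f ⇒ L₀.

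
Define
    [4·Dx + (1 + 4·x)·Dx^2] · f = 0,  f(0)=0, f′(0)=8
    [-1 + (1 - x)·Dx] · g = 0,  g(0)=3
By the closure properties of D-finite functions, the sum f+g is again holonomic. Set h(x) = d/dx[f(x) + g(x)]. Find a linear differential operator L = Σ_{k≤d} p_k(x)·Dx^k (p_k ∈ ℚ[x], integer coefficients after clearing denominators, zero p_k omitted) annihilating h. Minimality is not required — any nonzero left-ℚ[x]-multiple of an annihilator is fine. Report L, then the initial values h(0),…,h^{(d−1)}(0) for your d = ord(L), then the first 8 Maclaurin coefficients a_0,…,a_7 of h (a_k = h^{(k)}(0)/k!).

L = (-44 - 16·x) + (13 - 56·x - 32·x^2)·Dx + (3 + 11·x - 6·x^2 - 8·x^3)·Dx^2  (order 2).
h: a_k = 11, -26, 137, -500, 2063, -8174, 32789, -131048, …
ICs: h(0) = 11, h′(0) = -26.

f: a_k = 0, 8, -16, 128/3, -128, 2048/5, -4096/3, 32768/7, …
g: a_k = 3, 3, 3, 3, 3, 3, 3, 3, …
Weyl lclm of L_f,L_g ⇒ L₀ (ord ≤ 3).
Derive L from L₀ (diff closure).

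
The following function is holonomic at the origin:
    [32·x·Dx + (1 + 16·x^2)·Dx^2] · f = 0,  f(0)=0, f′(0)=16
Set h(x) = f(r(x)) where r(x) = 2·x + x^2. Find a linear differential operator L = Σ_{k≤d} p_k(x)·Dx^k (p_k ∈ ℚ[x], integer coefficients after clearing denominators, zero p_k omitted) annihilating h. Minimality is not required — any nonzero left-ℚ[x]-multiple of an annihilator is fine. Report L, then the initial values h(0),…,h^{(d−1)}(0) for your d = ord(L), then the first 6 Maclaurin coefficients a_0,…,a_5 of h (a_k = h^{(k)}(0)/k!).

L = (-1 + 128·x + 256·x^2 + 192·x^3 + 48·x^4)·Dx + (1 + x + 64·x^2 + 128·x^3 + 80·x^4 + 16·x^5)·Dx^2  (order 2).
h: a_k = 0, 32, 16, -2048/3, -1024, 128512/5, …
ICs: h(0) = 0, h′(0) = 32.

f: a_k = 0, 16, 0, -256/3, 0, 4096/5, …
L₀ from L_f via x↦r, Dx↦r'^{-1}Dx.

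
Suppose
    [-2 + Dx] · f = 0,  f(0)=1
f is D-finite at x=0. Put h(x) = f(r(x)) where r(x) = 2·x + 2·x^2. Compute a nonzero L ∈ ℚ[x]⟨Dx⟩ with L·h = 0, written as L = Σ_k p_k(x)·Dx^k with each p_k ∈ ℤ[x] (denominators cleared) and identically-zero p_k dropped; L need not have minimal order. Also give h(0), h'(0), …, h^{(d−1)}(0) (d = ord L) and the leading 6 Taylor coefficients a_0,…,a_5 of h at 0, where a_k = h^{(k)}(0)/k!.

L = (-4 - 8·x) + Dx  (order 1).
h: a_k = 1, 4, 12, 80/3, 152/3, 416/5, …
ICs: h(0) = 1.

f: a_k = 1, 2, 2, 4/3, 2/3, 4/15, …
Change of var in L_f (x↦r) gives L₀.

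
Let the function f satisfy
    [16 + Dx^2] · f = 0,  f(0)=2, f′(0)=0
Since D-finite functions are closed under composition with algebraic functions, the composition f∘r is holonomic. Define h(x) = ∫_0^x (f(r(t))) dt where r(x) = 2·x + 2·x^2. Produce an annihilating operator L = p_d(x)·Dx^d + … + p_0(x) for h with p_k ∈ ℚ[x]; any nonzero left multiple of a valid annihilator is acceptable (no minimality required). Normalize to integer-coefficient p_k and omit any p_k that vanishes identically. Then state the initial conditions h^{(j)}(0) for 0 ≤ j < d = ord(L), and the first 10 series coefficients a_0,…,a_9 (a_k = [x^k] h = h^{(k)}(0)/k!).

L = (64 + 384·x + 768·x^2 + 512·x^3)·Dx - 2·Dx^2 + (1 + 2·x)·Dx^3  (order 3).
h: a_k = 0, 2, 0, -64/3, -32, 832/15, 2048/9, 59392/315, -5632/15, -3070976/2835, …
ICs: h(0) = 0, h′(0) = 2, h′′(0) = 0.

f: a_k = 2, 0, -16, 0, 64/3, 0, -512/45, 0, 1024/315, 0, …
f∘r: x↦r, Dx↦Dx/r' in L_f ⇒ L₀.
h=∫₀ˣh₀: take L = L₀·Dx.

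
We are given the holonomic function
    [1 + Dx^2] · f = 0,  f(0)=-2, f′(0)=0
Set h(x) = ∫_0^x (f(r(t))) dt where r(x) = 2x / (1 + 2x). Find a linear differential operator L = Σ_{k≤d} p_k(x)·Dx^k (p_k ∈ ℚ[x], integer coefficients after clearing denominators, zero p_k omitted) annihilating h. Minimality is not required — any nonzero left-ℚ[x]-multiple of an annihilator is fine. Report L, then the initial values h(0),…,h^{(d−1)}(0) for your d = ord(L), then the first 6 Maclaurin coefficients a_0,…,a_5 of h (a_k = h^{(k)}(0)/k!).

f: a_k = -2, 0, 1, 0, -1/12, 0, …
L₀ from L_f via x↦r, Dx↦r'^{-1}Dx.
∫: right-multiply L₀ by Dx.
L = 4·Dx + (4 + 24·x + 48·x^2 + 32·x^3)·Dx^2 + (1 + 8·x + 24·x^2 + 32·x^3 + 16·x^4)·Dx^3  (order 3).
h: a_k = 0, -2, 0, 4/3, -4, 28/3, …
ICs: h(0) = 0, h′(0) = -2, h′′(0) = 0.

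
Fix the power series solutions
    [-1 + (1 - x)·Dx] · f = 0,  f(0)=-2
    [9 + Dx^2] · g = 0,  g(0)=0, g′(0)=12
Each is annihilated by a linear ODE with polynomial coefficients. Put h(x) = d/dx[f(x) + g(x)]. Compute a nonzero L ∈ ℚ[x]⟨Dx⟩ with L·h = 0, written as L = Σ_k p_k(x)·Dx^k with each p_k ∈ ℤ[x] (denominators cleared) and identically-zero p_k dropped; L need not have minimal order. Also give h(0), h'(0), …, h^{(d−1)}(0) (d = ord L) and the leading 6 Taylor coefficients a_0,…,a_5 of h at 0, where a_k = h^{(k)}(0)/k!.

L = (126 - 108·x + 54·x^2) + (-45 + 99·x - 81·x^2 + 27·x^3)·Dx + (14 - 12·x + 6·x^2)·Dx^2 + (-5 + 11·x - 9·x^2 + 3·x^3)·Dx^3  (order 3).
h: a_k = 10, -4, -60, -8, 61/2, -12, …
ICs: h(0) = 10, h′(0) = -4, h′′(0) = -120.

f: a_k = -2, -2, -2, -2, -2, -2, …
g: a_k = 0, 12, 0, -18, 0, 81/10, …
L₀ := lclm(L_f,L_g); ord L₀ ≤ 1+2.
h=h₀': d/dx-closure on L₀ ⇒ L.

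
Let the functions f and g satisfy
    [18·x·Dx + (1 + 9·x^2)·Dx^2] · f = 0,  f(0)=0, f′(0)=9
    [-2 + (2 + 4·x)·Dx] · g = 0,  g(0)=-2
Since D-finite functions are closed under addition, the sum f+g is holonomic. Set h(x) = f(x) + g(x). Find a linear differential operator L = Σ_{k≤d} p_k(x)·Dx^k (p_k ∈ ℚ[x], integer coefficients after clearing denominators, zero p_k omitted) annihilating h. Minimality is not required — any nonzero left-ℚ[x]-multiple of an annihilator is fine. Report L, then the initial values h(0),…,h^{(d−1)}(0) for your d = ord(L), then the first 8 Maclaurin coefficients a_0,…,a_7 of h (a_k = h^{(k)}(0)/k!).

L = (-36 - 180·x + 972·x^2 + 972·x^3)·Dx + (-42 - 144·x + 720·x^2 + 3888·x^3 + 3402·x^4)·Dx^2 + (-2 + 32·x + 108·x^2 + 396·x^3 + 1134·x^4 + 972·x^5)·Dx^3  (order 3).
h: a_k = -2, 7, 1, -28, 5/4, 2881/20, 21/8, -52719/56, …
ICs: h(0) = -2, h′(0) = 7, h′′(0) = 2.

f: a_k = 0, 9, 0, -27, 0, 729/5, 0, -6561/7, …
g: a_k = -2, -2, 1, -1, 5/4, -7/4, 21/8, -33/8, …
L₀ := lclm(L_f,L_g); ord L₀ ≤ 2+1.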